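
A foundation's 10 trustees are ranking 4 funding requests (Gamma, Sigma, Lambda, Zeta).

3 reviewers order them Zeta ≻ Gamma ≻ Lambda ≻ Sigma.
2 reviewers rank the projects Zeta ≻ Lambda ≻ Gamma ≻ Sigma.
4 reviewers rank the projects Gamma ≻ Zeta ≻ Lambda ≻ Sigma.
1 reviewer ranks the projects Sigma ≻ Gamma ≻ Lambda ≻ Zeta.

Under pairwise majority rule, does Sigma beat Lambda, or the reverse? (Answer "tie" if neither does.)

Ballots ranking Sigma above Lambda: 1.
Ballots ranking Lambda above Sigma: 10 − 1 = 9.
Lambda wins the head-to-head 9–1.

Lambda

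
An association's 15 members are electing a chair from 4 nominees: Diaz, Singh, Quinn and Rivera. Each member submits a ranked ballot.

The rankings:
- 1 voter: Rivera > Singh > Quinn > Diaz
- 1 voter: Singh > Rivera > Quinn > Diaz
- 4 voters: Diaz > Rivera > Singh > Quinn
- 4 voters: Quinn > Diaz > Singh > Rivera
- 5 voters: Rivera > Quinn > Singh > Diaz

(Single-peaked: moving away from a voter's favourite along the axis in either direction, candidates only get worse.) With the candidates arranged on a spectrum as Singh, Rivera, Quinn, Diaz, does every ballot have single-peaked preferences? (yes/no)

no

Axis positions: Singh=1, Rivera=2, Quinn=3, Diaz=4.
Ballot type 1 (peak Rivera at position 2): ranking walks positions 2-1-3-4, expanding outward from the peak — single-peaked.
Ballot type 2 (peak Singh at position 1): ranking walks positions 1-2-3-4, expanding outward from the peak — single-peaked.
Ballot type 3: ranking walks positions 4-2-1-3; Rivera is ranked above Quinn even though Quinn lies between Rivera and the peak Diaz on the axis — preferences dip and rise again. Not single-peaked.
Ballot type 4: ranking walks positions 3-4-1-2; Singh is ranked above Rivera even though Rivera lies between Singh and the peak Quinn on the axis — preferences dip and rise again. Not single-peaked.
Ballot type 5 (peak Rivera at position 2): ranking walks positions 2-3-1-4, expanding outward from the peak — single-peaked.
Ballot type 3 violates single-peakedness, so the profile is not single-peaked on this axis.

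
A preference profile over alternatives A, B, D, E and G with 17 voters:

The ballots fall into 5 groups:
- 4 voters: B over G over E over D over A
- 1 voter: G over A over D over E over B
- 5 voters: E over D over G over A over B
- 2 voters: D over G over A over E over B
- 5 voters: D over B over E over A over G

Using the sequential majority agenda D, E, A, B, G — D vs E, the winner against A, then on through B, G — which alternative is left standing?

Round 1: D vs E — 8–9, E advances.
Round 2: E vs A — 14–3, E advances.
Round 3: E vs B — 8–9, B advances.
Round 4: B vs G — 9–8, B advances.
B survives the agenda.

B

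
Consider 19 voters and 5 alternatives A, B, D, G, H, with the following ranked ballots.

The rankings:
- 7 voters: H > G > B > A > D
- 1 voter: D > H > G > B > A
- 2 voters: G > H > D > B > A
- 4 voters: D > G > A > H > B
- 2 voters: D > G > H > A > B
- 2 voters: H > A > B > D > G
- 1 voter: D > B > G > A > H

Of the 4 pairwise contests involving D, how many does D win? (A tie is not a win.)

D against each rival (19 voters):
D–A: D 10–9.
D–B: D 10–9.
D vs G: 1+4+2+2+1 = 10 for D, 9 for G — D by 10–9.
D vs H: 8 to 11, H.
D beats A, B, G; loses to H — 3 pairwise wins.

3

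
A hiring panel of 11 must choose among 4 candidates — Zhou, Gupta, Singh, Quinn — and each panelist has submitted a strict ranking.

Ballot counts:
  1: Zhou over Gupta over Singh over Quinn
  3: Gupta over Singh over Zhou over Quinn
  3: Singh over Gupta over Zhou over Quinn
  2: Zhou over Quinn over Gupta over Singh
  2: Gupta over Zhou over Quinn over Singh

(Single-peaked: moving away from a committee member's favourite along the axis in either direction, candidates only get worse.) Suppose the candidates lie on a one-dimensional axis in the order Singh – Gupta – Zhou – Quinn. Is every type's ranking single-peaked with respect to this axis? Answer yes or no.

yes

Axis positions: Singh=1, Gupta=2, Zhou=3, Quinn=4.
Type 1 (peak Zhou at position 3): ranking walks positions 3-2-1-4, expanding outward from the peak — single-peaked.
Type 2 (peak Gupta at position 2): ranking walks positions 2-1-3-4, expanding outward from the peak — single-peaked.
Type 3 (peak Singh at position 1): ranking walks positions 1-2-3-4, expanding outward from the peak — single-peaked.
Type 4 (peak Zhou at position 3): ranking walks positions 3-4-2-1, expanding outward from the peak — single-peaked.
Type 5 (peak Gupta at position 2): ranking walks positions 2-3-4-1, expanding outward from the peak — single-peaked.
Every ranking is single-peaked on this axis.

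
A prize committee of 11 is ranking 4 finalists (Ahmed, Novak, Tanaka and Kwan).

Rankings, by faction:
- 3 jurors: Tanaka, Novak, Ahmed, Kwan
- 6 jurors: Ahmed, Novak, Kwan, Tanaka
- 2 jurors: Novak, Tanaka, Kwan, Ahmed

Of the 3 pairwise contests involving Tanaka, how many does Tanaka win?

0

Tanaka against each rival (11 jurors):
Tanaka vs Ahmed: Ahmed wins 6–5.
Tanaka–Novak: Novak 8–3.
Tanaka vs Kwan: 5 to 6, Kwan.
Tanaka beats no one; loses to Ahmed, Novak, Kwan — 0 pairwise wins.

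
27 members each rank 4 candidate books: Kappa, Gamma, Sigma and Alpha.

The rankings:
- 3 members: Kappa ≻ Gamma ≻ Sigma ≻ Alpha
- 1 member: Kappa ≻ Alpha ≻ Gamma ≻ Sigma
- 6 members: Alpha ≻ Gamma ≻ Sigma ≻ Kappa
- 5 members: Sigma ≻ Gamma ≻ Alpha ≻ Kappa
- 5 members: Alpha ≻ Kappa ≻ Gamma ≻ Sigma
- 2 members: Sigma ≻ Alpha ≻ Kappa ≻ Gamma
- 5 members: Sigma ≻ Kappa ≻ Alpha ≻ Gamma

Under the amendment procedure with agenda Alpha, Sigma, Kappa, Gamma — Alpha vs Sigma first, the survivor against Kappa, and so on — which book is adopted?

Round 1: Alpha vs Sigma — 12–15, Sigma advances.
Round 2: Sigma vs Kappa — 18–9, Sigma advances.
Round 3: Sigma vs Gamma — 12–15, Gamma advances.
The agenda winner is Gamma.

Gamma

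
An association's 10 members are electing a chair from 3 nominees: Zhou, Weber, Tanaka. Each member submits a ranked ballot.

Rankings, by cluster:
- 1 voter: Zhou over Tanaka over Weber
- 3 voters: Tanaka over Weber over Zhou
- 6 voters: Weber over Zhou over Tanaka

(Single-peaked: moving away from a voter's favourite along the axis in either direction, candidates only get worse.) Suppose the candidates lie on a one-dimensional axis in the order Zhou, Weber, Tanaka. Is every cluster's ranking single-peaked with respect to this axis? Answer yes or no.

no

Axis positions: Zhou=1, Weber=2, Tanaka=3.
Cluster 1: ranking walks positions 1-3-2; Tanaka is ranked above Weber even though Weber lies between Tanaka and the peak Zhou on the axis — preferences dip and rise again. Not single-peaked.
Cluster 2 (peak Tanaka at position 3): ranking walks positions 3-2-1, expanding outward from the peak — single-peaked.
Cluster 3 (peak Weber at position 2): ranking walks positions 2-1-3, expanding outward from the peak — single-peaked.
Cluster 1 violates single-peakedness, so the profile is not single-peaked on this axis.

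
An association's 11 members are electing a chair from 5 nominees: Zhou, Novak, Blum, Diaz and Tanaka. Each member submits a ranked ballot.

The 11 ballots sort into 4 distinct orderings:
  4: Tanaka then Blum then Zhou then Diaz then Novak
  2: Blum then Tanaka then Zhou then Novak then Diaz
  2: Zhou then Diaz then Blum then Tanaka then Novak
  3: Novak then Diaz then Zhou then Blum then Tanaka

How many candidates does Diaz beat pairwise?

Diaz against each rival (11 voters):
Diaz vs Zhou: 3 for Diaz, 8 for Zhou — Zhou by 8–3.
Diaz vs Novak: Diaz wins 6–5.
Diaz vs Blum: Blum wins 6–5.
Diaz vs Tanaka: Diaz preferred on 2+3 = 5 ballots; Tanaka wins 6–5.
Diaz beats Novak; loses to Zhou, Blum, Tanaka — 1 pairwise win.

1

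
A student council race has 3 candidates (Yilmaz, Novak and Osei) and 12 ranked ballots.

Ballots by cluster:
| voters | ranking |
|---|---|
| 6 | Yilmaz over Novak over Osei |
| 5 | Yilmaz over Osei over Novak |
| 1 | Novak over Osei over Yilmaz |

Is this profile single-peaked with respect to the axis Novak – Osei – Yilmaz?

Axis positions: Novak=1, Osei=2, Yilmaz=3.
Cluster 1: ranking walks positions 3-1-2; Novak is ranked above Osei even though Osei lies between Novak and the peak Yilmaz on the axis — preferences dip and rise again. Not single-peaked.
Cluster 2 (peak Yilmaz at position 3): ranking walks positions 3-2-1, expanding outward from the peak — single-peaked.
Cluster 3 (peak Novak at position 1): ranking walks positions 1-2-3, expanding outward from the peak — single-peaked.
Cluster 1 violates single-peakedness, so the profile is not single-peaked on this axis.

no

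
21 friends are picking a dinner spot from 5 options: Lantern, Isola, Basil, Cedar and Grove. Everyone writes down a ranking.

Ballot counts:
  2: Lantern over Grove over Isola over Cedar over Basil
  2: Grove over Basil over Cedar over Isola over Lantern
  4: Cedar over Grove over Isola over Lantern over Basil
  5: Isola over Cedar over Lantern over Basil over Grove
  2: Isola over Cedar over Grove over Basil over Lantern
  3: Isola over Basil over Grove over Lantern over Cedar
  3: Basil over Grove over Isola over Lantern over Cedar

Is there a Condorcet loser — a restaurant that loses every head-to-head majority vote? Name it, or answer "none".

none

Pairwise majorities:
Lantern vs Isola: Isola, 19–2.
Lantern–Basil: Lantern 11–10.
Lantern vs Cedar: Lantern is ranked higher on 2+3+3 = 8 ballots, Cedar on 13. Cedar wins 13–8.
Lantern vs Grove: Grove wins 14–7.
Isola vs Basil: Isola preferred on 2+4+5+2+3 = 16 ballots; Isola wins 16–5.
Isola vs Cedar: Isola preferred on 2+5+2+3+3 = 15 ballots; Isola wins 15–6.
Isola vs Grove: 10 to 11, Grove.
Basil vs Cedar: 8 to 13, Cedar.
Basil vs Grove: Basil is ranked higher on 5+3+3 = 11 ballots, Grove on 10. Basil wins 11–10.
Cedar vs Grove: 4+5+2 = 11 for Cedar, 10 for Grove — Cedar by 11–10.
Each restaurant has at least one pairwise win (Lantern beats Basil; Isola beats Lantern; Basil beats Grove; Cedar beats Lantern; Grove beats Lantern) — no Condorcet loser.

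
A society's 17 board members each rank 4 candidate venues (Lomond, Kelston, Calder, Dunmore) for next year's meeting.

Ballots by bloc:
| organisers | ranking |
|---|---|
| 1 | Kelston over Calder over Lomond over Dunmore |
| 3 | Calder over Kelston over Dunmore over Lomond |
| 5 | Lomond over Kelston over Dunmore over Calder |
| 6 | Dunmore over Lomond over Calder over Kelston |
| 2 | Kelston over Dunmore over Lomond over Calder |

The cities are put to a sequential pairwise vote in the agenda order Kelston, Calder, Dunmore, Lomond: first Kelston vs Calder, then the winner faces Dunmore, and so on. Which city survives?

Round 1: Kelston vs Calder — 8–9, Calder advances.
Round 2: Calder vs Dunmore — 4–13, Dunmore advances.
Round 3: Dunmore vs Lomond — 11–6, Dunmore advances.
The agenda winner is Dunmore.

Dunmore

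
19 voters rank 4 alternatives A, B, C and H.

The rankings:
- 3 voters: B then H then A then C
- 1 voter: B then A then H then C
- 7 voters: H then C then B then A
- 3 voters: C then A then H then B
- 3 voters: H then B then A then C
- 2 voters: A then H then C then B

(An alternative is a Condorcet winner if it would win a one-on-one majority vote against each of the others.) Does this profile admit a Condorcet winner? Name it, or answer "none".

Pairwise majorities:
A vs B: B, 14–5.
A vs C: C, 10–9.
A vs H: H wins 13–6.
B vs C: C wins 12–7.
B vs H: 4 to 15, H.
C vs H: H, 16–3.
H defeats every rival head-to-head and is the Condorcet winner.

H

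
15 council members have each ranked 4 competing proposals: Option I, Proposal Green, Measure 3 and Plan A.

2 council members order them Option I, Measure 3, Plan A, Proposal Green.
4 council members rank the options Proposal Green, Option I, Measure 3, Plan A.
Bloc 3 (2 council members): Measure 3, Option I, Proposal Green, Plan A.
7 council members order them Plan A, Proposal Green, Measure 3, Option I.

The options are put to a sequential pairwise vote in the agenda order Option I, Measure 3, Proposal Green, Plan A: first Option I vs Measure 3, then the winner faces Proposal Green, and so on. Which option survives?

Plan A

Round 1: Option I vs Measure 3 — 6–9, Measure 3 advances.
Round 2: Measure 3 vs Proposal Green — 4–11, Proposal Green advances.
Round 3: Proposal Green vs Plan A — 6–9, Plan A advances.
Plan A survives the agenda.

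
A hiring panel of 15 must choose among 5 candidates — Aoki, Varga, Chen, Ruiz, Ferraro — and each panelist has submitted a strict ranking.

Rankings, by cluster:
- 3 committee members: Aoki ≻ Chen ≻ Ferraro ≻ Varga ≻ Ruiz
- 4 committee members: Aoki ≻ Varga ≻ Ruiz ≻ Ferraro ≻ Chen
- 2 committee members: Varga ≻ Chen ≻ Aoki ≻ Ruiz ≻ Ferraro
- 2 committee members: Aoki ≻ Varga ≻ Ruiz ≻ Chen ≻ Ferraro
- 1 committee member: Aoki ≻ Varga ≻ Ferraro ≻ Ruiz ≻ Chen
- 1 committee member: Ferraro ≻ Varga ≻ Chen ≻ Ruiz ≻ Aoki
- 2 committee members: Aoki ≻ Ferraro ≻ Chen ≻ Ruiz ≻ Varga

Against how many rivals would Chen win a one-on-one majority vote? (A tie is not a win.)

Chen against each rival (15 committee members):
Chen vs Aoki: Chen is ranked higher on 2+1 = 3 ballots, Aoki on 12. Aoki wins 12–3.
Chen vs Varga: 5 to 10, Varga.
Chen vs Ruiz: Chen preferred on 3+2+1+2 = 8 ballots; Chen wins 8–7.
Chen vs Ferraro: 7 to 8, Ferraro.
Chen beats Ruiz; loses to Aoki, Varga, Ferraro — 1 pairwise win.

1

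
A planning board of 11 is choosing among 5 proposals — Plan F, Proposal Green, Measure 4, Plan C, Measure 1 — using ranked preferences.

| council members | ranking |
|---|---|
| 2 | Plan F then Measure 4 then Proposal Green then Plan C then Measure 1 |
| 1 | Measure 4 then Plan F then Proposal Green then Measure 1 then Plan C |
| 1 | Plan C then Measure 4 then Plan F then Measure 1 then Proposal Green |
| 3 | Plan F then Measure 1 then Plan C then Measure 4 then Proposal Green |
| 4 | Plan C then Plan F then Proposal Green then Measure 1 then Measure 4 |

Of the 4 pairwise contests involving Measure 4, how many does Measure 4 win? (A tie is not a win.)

1

Measure 4 against each rival (11 council members):
Measure 4 vs Plan F: Measure 4 preferred on 1+1 = 2 ballots; Plan F wins 9–2.
Measure 4 vs Proposal Green: Measure 4 preferred on 2+1+1+3 = 7 ballots; Measure 4 wins 7–4.
Measure 4–Plan C: Plan C 8–3.
Measure 4 vs Measure 1: Measure 1 wins 7–4.
Measure 4 beats Proposal Green; loses to Plan F, Plan C, Measure 1 — 1 pairwise win.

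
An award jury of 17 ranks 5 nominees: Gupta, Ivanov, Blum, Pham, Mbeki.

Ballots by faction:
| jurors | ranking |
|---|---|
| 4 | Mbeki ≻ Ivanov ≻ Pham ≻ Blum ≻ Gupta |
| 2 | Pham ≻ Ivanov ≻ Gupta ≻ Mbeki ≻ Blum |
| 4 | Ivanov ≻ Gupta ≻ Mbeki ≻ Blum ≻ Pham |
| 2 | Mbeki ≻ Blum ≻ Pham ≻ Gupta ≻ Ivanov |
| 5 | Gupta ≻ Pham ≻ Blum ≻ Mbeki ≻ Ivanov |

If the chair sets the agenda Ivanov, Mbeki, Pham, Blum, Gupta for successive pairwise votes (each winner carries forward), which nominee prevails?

Round 1: Ivanov vs Mbeki — 6–11, Mbeki advances.
Round 2: Mbeki vs Pham — 10–7, Mbeki advances.
Round 3: Mbeki vs Blum — 12–5, Mbeki advances.
Round 4: Mbeki vs Gupta — 6–11, Gupta advances.
Gupta survives the agenda.

Gupta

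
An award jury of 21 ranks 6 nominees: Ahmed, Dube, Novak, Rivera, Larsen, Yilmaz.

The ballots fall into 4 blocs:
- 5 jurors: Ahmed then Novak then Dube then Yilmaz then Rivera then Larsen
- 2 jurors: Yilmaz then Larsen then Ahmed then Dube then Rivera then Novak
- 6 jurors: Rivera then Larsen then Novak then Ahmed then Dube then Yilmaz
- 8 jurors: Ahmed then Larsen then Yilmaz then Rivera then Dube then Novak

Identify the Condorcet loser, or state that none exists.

none

Pairwise majorities:
Ahmed–Dube: Ahmed 21–0.
Ahmed vs Novak: Ahmed preferred on 5+2+8 = 15 ballots; Ahmed wins 15–6.
Ahmed vs Rivera: 15 to 6, Ahmed.
Ahmed–Larsen: Ahmed 13–8.
Ahmed vs Yilmaz: Ahmed preferred on 5+6+8 = 19 ballots; Ahmed wins 19–2.
Dube vs Novak: Novak wins 11–10.
Dube vs Rivera: 7 to 14, Rivera.
Dube vs Larsen: Dube is ranked higher on 5 ballots, Larsen on 16. Larsen wins 16–5.
Dube vs Yilmaz: 5+6 = 11 for Dube, 10 for Yilmaz — Dube by 11–10.
Novak vs Rivera: Rivera wins 16–5.
Novak vs Larsen: Larsen wins 16–5.
Novak vs Yilmaz: Novak, 11–10.
Rivera vs Larsen: 5+6 = 11 for Rivera, 10 for Larsen — Rivera by 11–10.
Rivera vs Yilmaz: Yilmaz, 15–6.
Larsen vs Yilmaz: Larsen, 14–7.
Every nominee wins at least one matchup (Ahmed beats Dube; Dube beats Yilmaz; Novak beats Dube; Rivera beats Dube; Larsen beats Dube; Yilmaz beats Rivera), so there is no Condorcet loser.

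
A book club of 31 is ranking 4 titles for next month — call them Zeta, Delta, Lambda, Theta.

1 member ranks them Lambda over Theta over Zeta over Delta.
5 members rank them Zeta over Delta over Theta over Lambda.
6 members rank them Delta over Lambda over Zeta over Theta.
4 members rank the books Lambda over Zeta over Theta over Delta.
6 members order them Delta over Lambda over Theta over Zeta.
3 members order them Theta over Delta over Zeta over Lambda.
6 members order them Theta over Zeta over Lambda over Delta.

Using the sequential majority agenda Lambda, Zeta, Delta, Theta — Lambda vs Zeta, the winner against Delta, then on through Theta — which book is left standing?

Round 1: Lambda vs Zeta — 17–14, Lambda advances.
Round 2: Lambda vs Delta — 11–20, Delta advances.
Round 3: Delta vs Theta — 17–14, Delta advances.
The agenda winner is Delta.

Delta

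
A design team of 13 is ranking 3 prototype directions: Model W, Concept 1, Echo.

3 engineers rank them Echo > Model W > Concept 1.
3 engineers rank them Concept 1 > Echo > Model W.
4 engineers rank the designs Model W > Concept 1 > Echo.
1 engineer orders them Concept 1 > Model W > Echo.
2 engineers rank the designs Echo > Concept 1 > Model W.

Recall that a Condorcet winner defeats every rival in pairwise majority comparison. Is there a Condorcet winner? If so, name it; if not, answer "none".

none

Head-to-head results (13 engineers):
Model W vs Concept 1: Model W is ranked higher on 3+4 = 7 ballots, Concept 1 on 6. Model W wins 7–6.
Model W vs Echo: 5 to 8, Echo.
Concept 1 vs Echo: 8 to 5, Concept 1.
Each design drops at least one matchup (Model W loses to Echo; Concept 1 loses to Model W; Echo loses to Concept 1); the cycle Model W > Concept 1 > Echo > Model W rules out a Condorcet winner.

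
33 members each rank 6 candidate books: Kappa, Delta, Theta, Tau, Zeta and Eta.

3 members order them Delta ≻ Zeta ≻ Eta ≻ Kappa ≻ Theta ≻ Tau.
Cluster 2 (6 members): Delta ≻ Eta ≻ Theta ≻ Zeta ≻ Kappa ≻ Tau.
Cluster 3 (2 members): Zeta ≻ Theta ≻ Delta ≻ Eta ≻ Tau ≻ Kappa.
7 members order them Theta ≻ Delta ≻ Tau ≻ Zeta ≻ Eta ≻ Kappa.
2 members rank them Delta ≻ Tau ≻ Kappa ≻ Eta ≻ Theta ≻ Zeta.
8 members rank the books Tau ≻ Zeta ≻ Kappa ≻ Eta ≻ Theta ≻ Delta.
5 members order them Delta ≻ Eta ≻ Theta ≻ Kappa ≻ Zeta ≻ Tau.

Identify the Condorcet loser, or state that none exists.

Kappa

Pairwise majorities:
Kappa vs Delta: Kappa preferred on 8 ballots; Delta wins 25–8.
Kappa–Theta: Theta 20–13.
Kappa vs Tau: Kappa is ranked higher on 3+6+5 = 14 ballots, Tau on 19. Tau wins 19–14.
Kappa vs Zeta: 7 to 26, Zeta.
Kappa vs Eta: 2+8 = 10 for Kappa, 23 for Eta — Eta by 23–10.
Delta vs Theta: 3+6+2+5 = 16 for Delta, 17 for Theta — Theta by 17–16.
Delta vs Tau: Delta, 25–8.
Delta vs Zeta: Delta is ranked higher on 3+6+7+2+5 = 23 ballots, Zeta on 10. Delta wins 23–10.
Delta vs Eta: Delta, 25–8.
Theta vs Tau: Theta, 23–10.
Theta vs Zeta: 20 to 13, Theta.
Theta vs Eta: Eta, 24–9.
Tau vs Zeta: 17 to 16, Tau.
Tau vs Eta: 7+2+8 = 17 for Tau, 16 for Eta — Tau by 17–16.
Zeta vs Eta: Zeta wins 20–13.
Only Kappa has no wins; Kappa is the Condorcet loser.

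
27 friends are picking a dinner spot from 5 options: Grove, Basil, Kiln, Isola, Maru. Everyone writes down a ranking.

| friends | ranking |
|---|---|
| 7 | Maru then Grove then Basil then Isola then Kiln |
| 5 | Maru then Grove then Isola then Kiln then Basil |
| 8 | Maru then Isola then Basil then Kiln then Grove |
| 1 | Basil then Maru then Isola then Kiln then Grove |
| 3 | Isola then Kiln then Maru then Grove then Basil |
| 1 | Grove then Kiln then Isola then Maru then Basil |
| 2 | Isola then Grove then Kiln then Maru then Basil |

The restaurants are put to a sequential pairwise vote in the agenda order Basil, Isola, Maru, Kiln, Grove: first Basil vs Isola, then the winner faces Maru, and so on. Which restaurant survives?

Round 1: Basil vs Isola — 8–19, Isola advances.
Round 2: Isola vs Maru — 6–21, Maru advances.
Round 3: Maru vs Kiln — 21–6, Maru advances.
Round 4: Maru vs Grove — 24–3, Maru advances.
The agenda winner is Maru.

Maru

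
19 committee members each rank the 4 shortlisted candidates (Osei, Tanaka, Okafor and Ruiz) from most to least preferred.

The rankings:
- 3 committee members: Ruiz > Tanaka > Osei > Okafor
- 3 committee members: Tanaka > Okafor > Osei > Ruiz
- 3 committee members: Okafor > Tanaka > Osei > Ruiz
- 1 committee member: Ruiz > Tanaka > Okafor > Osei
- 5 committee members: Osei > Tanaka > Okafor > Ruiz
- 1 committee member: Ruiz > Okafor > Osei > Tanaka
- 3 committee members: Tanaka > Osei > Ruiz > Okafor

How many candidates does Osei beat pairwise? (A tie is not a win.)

Osei against each rival (19 committee members):
Osei vs Tanaka: 6 to 13, Tanaka.
Osei vs Okafor: 3+5+3 = 11 for Osei, 8 for Okafor — Osei by 11–8.
Osei vs Ruiz: 3+3+5+3 = 14 for Osei, 5 for Ruiz — Osei by 14–5.
Osei beats Okafor, Ruiz; loses to Tanaka — 2 pairwise wins.

2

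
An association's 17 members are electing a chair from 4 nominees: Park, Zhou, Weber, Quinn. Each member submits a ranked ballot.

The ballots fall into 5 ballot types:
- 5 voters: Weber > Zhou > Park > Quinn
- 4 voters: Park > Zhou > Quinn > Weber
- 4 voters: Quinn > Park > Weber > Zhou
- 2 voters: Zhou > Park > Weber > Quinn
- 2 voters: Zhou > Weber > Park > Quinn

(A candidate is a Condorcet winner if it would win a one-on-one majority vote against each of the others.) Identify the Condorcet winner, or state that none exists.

Head-to-head results (17 voters):
Park vs Zhou: Zhou wins 9–8.
Park–Weber: Park 10–7.
Park–Quinn: Park 13–4.
Zhou vs Weber: Weber, 9–8.
Zhou vs Quinn: Zhou wins 13–4.
Weber vs Quinn: Weber, 9–8.
No candidate is unbeaten: Park loses to Zhou; Zhou loses to Weber; Weber loses to Park; Quinn loses to Park. In particular Park > Weber > Zhou > Park is a majority cycle — no Condorcet winner exists.

none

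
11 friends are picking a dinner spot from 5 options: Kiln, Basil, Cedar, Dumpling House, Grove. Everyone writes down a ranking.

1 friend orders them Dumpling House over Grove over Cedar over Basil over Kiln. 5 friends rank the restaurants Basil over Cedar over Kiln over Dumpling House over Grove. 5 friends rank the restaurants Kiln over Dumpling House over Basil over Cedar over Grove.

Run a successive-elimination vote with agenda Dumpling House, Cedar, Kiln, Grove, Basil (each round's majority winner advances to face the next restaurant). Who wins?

Basil

Round 1: Dumpling House vs Cedar — 6–5, Dumpling House advances.
Round 2: Dumpling House vs Kiln — 1–10, Kiln advances.
Round 3: Kiln vs Grove — 10–1, Kiln advances.
Round 4: Kiln vs Basil — 5–6, Basil advances.
The agenda winner is Basil.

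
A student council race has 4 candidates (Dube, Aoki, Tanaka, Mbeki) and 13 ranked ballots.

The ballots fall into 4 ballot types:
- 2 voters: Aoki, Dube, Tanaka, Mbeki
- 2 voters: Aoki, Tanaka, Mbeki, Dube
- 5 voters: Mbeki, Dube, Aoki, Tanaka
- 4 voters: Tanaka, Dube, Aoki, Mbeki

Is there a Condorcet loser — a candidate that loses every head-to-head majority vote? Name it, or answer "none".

none

Head-to-head results (13 voters):
Dube vs Aoki: Dube is ranked higher on 5+4 = 9 ballots, Aoki on 4. Dube wins 9–4.
Dube vs Tanaka: Dube is ranked higher on 2+5 = 7 ballots, Tanaka on 6. Dube wins 7–6.
Dube vs Mbeki: 2+4 = 6 for Dube, 7 for Mbeki — Mbeki by 7–6.
Aoki vs Tanaka: Aoki preferred on 2+2+5 = 9 ballots; Aoki wins 9–4.
Aoki vs Mbeki: 8 to 5, Aoki.
Tanaka vs Mbeki: 8 to 5, Tanaka.
Each candidate has at least one pairwise win (Dube beats Aoki; Aoki beats Tanaka; Tanaka beats Mbeki; Mbeki beats Dube) — no Condorcet loser.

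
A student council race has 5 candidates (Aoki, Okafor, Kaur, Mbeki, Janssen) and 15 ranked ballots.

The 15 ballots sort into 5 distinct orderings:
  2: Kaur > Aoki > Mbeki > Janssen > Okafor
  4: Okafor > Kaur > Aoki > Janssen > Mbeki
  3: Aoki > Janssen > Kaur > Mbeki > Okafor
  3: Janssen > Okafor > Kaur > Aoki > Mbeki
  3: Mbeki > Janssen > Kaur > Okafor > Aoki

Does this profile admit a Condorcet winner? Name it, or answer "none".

none

Pairwise majorities:
Aoki vs Okafor: Okafor, 10–5.
Aoki vs Kaur: Kaur wins 12–3.
Aoki–Mbeki: Aoki 12–3.
Aoki vs Janssen: Aoki, 9–6.
Okafor vs Kaur: Kaur wins 8–7.
Okafor vs Mbeki: Mbeki, 8–7.
Okafor vs Janssen: Janssen wins 11–4.
Kaur vs Mbeki: Kaur wins 12–3.
Kaur vs Janssen: Janssen, 9–6.
Mbeki–Janssen: Janssen 10–5.
Each candidate drops at least one matchup (Aoki loses to Okafor; Okafor loses to Kaur; Kaur loses to Janssen; Mbeki loses to Aoki; Janssen loses to Aoki); the cycle Aoki beats Mbeki beats Okafor beats Aoki rules out a Condorcet winner.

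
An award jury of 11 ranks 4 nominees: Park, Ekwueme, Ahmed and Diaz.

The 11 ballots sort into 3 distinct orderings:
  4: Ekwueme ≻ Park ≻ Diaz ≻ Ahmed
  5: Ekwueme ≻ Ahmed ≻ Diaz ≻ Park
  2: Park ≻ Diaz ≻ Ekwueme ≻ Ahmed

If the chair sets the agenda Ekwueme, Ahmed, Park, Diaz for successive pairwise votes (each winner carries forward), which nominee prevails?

Ekwueme

Round 1: Ekwueme vs Ahmed — 11–0, Ekwueme advances.
Round 2: Ekwueme vs Park — 9–2, Ekwueme advances.
Round 3: Ekwueme vs Diaz — 9–2, Ekwueme advances.
Ekwueme survives the agenda.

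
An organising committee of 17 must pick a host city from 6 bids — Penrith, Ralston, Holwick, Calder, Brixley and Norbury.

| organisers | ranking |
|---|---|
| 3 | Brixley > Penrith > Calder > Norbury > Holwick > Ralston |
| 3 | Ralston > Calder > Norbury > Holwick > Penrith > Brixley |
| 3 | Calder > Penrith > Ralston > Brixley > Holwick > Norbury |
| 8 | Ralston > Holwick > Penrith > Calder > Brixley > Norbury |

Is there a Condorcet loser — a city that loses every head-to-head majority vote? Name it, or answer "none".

Norbury

Head-to-head results (17 organisers):
Penrith vs Ralston: 6 to 11, Ralston.
Penrith vs Holwick: Penrith preferred on 3+3 = 6 ballots; Holwick wins 11–6.
Penrith vs Calder: 3+8 = 11 for Penrith, 6 for Calder — Penrith by 11–6.
Penrith vs Brixley: 3+3+8 = 14 for Penrith, 3 for Brixley — Penrith by 14–3.
Penrith vs Norbury: Penrith, 14–3.
Ralston vs Holwick: Ralston is ranked higher on 3+3+8 = 14 ballots, Holwick on 3. Ralston wins 14–3.
Ralston vs Calder: Ralston, 11–6.
Ralston vs Brixley: 14 to 3, Ralston.
Ralston vs Norbury: Ralston, 14–3.
Holwick vs Calder: Calder wins 9–8.
Holwick vs Brixley: 11 to 6, Holwick.
Holwick vs Norbury: 3+8 = 11 for Holwick, 6 for Norbury — Holwick by 11–6.
Calder vs Brixley: 14 to 3, Calder.
Calder–Norbury: Calder 17–0.
Brixley vs Norbury: Brixley, 14–3.
Norbury is beaten in every head-to-head and is the Condorcet loser.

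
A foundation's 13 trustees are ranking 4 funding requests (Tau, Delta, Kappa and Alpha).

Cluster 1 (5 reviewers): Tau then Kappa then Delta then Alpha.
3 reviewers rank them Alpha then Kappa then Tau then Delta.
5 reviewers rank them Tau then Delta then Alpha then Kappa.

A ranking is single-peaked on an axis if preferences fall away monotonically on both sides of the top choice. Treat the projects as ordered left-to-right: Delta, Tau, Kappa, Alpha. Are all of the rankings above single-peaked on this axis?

no

Axis positions: Delta=1, Tau=2, Kappa=3, Alpha=4.
Cluster 1 (peak Tau at position 2): ranking walks positions 2-3-1-4, expanding outward from the peak — single-peaked.
Cluster 2 (peak Alpha at position 4): ranking walks positions 4-3-2-1, expanding outward from the peak — single-peaked.
Cluster 3: ranking walks positions 2-1-4-3; Alpha is ranked above Kappa even though Kappa lies between Alpha and the peak Tau on the axis — preferences dip and rise again. Not single-peaked.
Cluster 3 violates single-peakedness, so the profile is not single-peaked on this axis.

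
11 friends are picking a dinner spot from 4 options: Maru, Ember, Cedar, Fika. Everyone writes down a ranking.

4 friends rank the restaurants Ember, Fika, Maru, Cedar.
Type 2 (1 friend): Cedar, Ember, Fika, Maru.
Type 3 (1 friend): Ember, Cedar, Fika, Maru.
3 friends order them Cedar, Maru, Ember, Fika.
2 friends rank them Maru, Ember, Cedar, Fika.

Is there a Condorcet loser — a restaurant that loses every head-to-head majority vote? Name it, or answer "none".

Head-to-head results (11 friends):
Maru–Ember: Ember 6–5.
Maru vs Cedar: Maru is ranked higher on 4+2 = 6 ballots, Cedar on 5. Maru wins 6–5.
Maru vs Fika: Fika wins 6–5.
Ember vs Cedar: 4+1+2 = 7 for Ember, 4 for Cedar — Ember by 7–4.
Ember vs Fika: Ember, 11–0.
Cedar vs Fika: Cedar, 7–4.
Each restaurant has at least one pairwise win (Maru beats Cedar; Ember beats Maru; Cedar beats Fika; Fika beats Maru) — no Condorcet loser.

none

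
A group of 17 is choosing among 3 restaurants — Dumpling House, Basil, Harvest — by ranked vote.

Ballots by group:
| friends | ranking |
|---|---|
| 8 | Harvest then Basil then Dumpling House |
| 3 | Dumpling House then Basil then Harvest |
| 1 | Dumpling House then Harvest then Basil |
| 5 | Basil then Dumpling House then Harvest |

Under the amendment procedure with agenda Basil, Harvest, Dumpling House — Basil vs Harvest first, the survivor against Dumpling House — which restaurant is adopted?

Round 1: Basil vs Harvest — 8–9, Harvest advances.
Round 2: Harvest vs Dumpling House — 8–9, Dumpling House advances.
The agenda winner is Dumpling House.

Dumpling House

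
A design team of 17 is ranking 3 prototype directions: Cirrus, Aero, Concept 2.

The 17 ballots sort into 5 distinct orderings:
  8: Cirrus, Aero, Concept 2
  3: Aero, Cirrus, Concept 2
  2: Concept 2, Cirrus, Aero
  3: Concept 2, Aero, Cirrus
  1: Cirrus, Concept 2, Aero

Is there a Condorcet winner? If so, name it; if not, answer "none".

Cirrus

Check each pair by majority over 17 ballots:
Cirrus vs Aero: 8+2+1 = 11 for Cirrus, 6 for Aero — Cirrus by 11–6.
Cirrus vs Concept 2: Cirrus preferred on 8+3+1 = 12 ballots; Cirrus wins 12–5.
Aero vs Concept 2: 8+3 = 11 for Aero, 6 for Concept 2 — Aero by 11–6.
Cirrus defeats every rival head-to-head and is the Condorcet winner.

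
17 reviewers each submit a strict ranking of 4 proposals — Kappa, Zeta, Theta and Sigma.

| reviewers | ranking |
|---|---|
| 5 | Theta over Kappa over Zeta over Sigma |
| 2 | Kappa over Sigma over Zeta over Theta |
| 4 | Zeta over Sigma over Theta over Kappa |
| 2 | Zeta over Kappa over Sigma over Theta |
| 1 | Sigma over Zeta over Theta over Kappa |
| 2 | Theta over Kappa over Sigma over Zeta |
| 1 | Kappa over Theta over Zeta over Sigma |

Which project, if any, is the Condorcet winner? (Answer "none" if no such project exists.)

none

Pairwise majorities:
Kappa vs Zeta: Kappa wins 10–7.
Kappa–Theta: Theta 12–5.
Kappa vs Sigma: Kappa, 12–5.
Zeta vs Theta: Zeta wins 9–8.
Zeta vs Sigma: Zeta, 12–5.
Theta–Sigma: Sigma 9–8.
Every project loses at least once (Kappa loses to Theta; Zeta loses to Kappa; Theta loses to Zeta; Sigma loses to Kappa). The majority relation contains the cycle Kappa > Zeta > Theta > Kappa, so there is no Condorcet winner.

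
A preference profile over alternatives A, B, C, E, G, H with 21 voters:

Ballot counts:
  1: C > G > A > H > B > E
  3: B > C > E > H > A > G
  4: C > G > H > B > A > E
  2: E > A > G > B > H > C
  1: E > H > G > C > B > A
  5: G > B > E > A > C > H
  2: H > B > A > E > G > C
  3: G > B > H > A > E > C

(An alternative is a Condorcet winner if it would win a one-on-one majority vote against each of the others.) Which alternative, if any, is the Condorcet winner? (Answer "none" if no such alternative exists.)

Pairwise majorities:
A vs B: A preferred on 1+2 = 3 ballots; B wins 18–3.
A–C: A 12–9.
A vs E: E wins 11–10.
A vs G: G, 14–7.
A vs H: H, 13–8.
B–C: B 15–6.
B vs E: 18 to 3, B.
B vs G: B is ranked higher on 3+2 = 5 ballots, G on 16. G wins 16–5.
B vs H: B, 13–8.
C vs E: C preferred on 1+3+4 = 8 ballots; E wins 13–8.
C vs G: 1+3+4 = 8 for C, 13 for G — G by 13–8.
C–H: C 13–8.
E vs G: E is ranked higher on 3+2+1+2 = 8 ballots, G on 13. G wins 13–8.
E vs H: E is ranked higher on 3+2+1+5 = 11 ballots, H on 10. E wins 11–10.
G vs H: G is ranked higher on 1+4+2+5+3 = 15 ballots, H on 6. G wins 15–6.
G defeats every rival head-to-head and is the Condorcet winner.

G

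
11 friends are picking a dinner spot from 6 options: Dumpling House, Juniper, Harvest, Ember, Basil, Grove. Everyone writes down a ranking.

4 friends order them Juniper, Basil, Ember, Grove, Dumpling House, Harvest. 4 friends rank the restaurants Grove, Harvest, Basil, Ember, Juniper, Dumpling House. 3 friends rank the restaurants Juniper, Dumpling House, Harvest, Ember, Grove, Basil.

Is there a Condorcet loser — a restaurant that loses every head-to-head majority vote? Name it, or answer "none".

none

Pairwise majorities:
Dumpling House vs Juniper: 0 for Dumpling House, 11 for Juniper — Juniper by 11–0.
Dumpling House vs Harvest: 4+3 = 7 for Dumpling House, 4 for Harvest — Dumpling House by 7–4.
Dumpling House vs Ember: Ember, 8–3.
Dumpling House vs Basil: 3 to 8, Basil.
Dumpling House vs Grove: 3 to 8, Grove.
Juniper vs Harvest: 4+3 = 7 for Juniper, 4 for Harvest — Juniper by 7–4.
Juniper vs Ember: Juniper wins 7–4.
Juniper vs Basil: 7 to 4, Juniper.
Juniper vs Grove: Juniper preferred on 4+3 = 7 ballots; Juniper wins 7–4.
Harvest vs Ember: Harvest wins 7–4.
Harvest vs Basil: Harvest is ranked higher on 4+3 = 7 ballots, Basil on 4. Harvest wins 7–4.
Harvest vs Grove: Harvest preferred on 3 ballots; Grove wins 8–3.
Ember vs Basil: Ember is ranked higher on 3 ballots, Basil on 8. Basil wins 8–3.
Ember vs Grove: 4+3 = 7 for Ember, 4 for Grove — Ember by 7–4.
Basil vs Grove: Basil preferred on 4 ballots; Grove wins 7–4.
Every restaurant wins at least one matchup (Dumpling House beats Harvest; Juniper beats Dumpling House; Harvest beats Ember; Ember beats Dumpling House; Basil beats Dumpling House; Grove beats Dumpling House), so there is no Condorcet loser.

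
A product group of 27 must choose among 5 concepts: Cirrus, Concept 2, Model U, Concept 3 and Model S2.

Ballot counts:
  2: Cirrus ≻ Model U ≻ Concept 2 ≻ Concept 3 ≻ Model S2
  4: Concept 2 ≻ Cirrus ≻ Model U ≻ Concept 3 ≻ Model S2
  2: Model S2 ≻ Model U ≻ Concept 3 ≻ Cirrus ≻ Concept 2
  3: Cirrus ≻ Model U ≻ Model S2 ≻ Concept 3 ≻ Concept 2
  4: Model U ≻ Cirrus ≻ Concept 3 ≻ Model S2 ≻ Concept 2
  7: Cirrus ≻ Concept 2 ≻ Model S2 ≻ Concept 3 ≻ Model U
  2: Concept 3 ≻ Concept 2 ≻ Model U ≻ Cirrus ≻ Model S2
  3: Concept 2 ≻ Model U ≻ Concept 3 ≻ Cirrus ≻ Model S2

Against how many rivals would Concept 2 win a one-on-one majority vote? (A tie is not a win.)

3

Concept 2 against each rival (27 engineers):
Concept 2–Cirrus: Cirrus 18–9.
Concept 2 vs Model U: Concept 2 is ranked higher on 4+7+2+3 = 16 ballots, Model U on 11. Concept 2 wins 16–11.
Concept 2 vs Concept 3: Concept 2 preferred on 2+4+7+3 = 16 ballots; Concept 2 wins 16–11.
Concept 2 vs Model S2: 18 to 9, Concept 2.
Concept 2 beats Model U, Concept 3, Model S2; loses to Cirrus — 3 pairwise wins.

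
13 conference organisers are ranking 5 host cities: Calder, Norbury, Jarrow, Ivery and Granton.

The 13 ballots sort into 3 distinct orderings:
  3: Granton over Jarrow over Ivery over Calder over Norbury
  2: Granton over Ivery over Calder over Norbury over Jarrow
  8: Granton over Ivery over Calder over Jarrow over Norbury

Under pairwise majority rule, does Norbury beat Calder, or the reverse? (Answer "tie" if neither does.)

No ballot ranks Norbury above Calder: 0.
Ballots ranking Calder above Norbury: 13 − 0 = 13.
Calder wins the head-to-head 13–0.

Calder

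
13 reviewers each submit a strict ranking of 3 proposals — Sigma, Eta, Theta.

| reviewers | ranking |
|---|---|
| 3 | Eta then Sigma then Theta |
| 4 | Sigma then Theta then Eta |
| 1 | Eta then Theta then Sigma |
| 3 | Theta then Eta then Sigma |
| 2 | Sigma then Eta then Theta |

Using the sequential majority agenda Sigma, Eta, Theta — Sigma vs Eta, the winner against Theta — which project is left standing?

Round 1: Sigma vs Eta — 6–7, Eta advances.
Round 2: Eta vs Theta — 6–7, Theta advances.
The agenda winner is Theta.

Theta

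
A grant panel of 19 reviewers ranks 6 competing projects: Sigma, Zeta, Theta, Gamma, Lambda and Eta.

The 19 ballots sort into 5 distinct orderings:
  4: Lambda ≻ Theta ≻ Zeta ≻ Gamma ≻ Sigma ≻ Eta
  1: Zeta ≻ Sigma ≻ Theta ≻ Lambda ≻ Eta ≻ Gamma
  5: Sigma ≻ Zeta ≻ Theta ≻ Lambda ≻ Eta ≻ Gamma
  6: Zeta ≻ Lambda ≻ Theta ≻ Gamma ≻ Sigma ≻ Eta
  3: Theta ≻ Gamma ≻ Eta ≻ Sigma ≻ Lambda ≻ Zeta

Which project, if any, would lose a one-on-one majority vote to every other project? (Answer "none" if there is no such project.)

Head-to-head results (19 reviewers):
Sigma vs Zeta: 8 to 11, Zeta.
Sigma–Theta: Theta 13–6.
Sigma vs Gamma: Gamma, 13–6.
Sigma vs Lambda: Sigma preferred on 1+5+3 = 9 ballots; Lambda wins 10–9.
Sigma vs Eta: 16 to 3, Sigma.
Zeta vs Theta: Zeta preferred on 1+5+6 = 12 ballots; Zeta wins 12–7.
Zeta vs Gamma: 16 to 3, Zeta.
Zeta vs Lambda: Zeta wins 12–7.
Zeta vs Eta: Zeta wins 16–3.
Theta vs Gamma: Theta wins 19–0.
Theta vs Lambda: 1+5+3 = 9 for Theta, 10 for Lambda — Lambda by 10–9.
Theta vs Eta: Theta wins 19–0.
Gamma vs Lambda: Gamma is ranked higher on 3 ballots, Lambda on 16. Lambda wins 16–3.
Gamma vs Eta: 13 to 6, Gamma.
Lambda vs Eta: Lambda, 16–3.
Eta is beaten in every head-to-head and is the Condorcet loser.

Eta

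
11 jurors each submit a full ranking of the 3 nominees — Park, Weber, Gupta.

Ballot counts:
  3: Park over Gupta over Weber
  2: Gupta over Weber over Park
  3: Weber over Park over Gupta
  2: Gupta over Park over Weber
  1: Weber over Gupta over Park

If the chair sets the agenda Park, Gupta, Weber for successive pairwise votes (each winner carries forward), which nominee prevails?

Weber

Round 1: Park vs Gupta — 6–5, Park advances.
Round 2: Park vs Weber — 5–6, Weber advances.
Weber survives the agenda.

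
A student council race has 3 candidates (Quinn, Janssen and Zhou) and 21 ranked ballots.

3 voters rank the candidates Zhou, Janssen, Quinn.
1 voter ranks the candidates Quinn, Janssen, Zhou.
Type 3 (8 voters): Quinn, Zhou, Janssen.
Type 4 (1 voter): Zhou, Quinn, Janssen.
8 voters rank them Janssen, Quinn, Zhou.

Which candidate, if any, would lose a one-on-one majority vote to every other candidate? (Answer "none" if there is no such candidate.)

none

Head-to-head results (21 voters):
Quinn vs Janssen: Janssen wins 11–10.
Quinn–Zhou: Quinn 17–4.
Janssen–Zhou: Zhou 12–9.
Each candidate has at least one pairwise win (Quinn beats Zhou; Janssen beats Quinn; Zhou beats Janssen) — no Condorcet loser.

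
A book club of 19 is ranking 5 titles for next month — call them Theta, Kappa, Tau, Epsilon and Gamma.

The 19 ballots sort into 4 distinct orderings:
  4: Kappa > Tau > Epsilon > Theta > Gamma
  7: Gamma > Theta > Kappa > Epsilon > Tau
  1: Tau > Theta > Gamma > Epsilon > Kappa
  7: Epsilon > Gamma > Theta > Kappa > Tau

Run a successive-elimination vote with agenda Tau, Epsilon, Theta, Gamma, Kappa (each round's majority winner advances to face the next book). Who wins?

Round 1: Tau vs Epsilon — 5–14, Epsilon advances.
Round 2: Epsilon vs Theta — 11–8, Epsilon advances.
Round 3: Epsilon vs Gamma — 11–8, Epsilon advances.
Round 4: Epsilon vs Kappa — 8–11, Kappa advances.
Kappa survives the agenda.

Kappa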